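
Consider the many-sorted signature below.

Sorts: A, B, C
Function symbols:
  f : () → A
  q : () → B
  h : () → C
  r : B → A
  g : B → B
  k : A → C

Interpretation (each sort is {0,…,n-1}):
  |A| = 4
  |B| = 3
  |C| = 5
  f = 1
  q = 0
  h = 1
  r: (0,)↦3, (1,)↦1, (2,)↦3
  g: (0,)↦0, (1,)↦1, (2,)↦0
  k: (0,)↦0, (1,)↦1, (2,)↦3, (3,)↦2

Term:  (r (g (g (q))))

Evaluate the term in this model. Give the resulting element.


value = 3

  q = 0
  (g (q)) = g(0,) = 0
  (g (g (q))) = g(0,) = 0
  (r (g (g (q)))) = r(0,) = 3


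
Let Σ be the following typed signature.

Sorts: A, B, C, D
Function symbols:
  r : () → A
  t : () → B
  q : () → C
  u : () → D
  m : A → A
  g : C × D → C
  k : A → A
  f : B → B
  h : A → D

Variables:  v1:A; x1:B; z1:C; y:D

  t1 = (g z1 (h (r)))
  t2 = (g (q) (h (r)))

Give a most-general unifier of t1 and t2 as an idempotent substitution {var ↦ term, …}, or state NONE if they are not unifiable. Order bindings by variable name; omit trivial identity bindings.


{z1 ↦ (q)}


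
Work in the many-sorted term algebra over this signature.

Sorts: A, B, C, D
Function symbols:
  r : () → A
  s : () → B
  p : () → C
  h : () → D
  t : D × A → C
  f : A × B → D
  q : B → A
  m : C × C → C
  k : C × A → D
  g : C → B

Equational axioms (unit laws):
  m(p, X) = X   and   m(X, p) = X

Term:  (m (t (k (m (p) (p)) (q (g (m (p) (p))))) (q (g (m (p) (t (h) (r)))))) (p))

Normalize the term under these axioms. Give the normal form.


1. (m (t (k (m (p) (p)) (q (g (m (p) (p))))) (q (g (m (p) (t (h) (r)))))) (p))  →  (t (k (m (p) (p)) (q (g (m (p) (p))))) (q (g (m (p) (t (h) (r))))))
2. (t (k (m (p) (p)) (q (g (m (p) (p))))) (q (g (m (p) (t (h) (r))))))  →  (t (k (p) (q (g (m (p) (p))))) (q (g (m (p) (t (h) (r))))))
3. (t (k (p) (q (g (m (p) (p))))) (q (g (m (p) (t (h) (r))))))  →  (t (k (p) (q (g (p)))) (q (g (m (p) (t (h) (r))))))
4. (t (k (p) (q (g (p)))) (q (g (m (p) (t (h) (r))))))  →  (t (k (p) (q (g (p)))) (q (g (t (h) (r)))))

normal form = (t (k (p) (q (g (p)))) (q (g (t (h) (r)))))


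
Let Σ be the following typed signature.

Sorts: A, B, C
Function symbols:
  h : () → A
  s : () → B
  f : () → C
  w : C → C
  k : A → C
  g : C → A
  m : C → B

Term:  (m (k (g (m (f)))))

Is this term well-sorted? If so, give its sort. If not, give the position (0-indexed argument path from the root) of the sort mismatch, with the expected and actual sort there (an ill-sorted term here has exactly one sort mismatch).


ill-sorted at position [0, 0, 0]: expected C, got B

        (f) : C
      (m (f)) : B
    (g (m (f))) : ✗ arg 0 at [0, 0, 0] has sort B, expected C


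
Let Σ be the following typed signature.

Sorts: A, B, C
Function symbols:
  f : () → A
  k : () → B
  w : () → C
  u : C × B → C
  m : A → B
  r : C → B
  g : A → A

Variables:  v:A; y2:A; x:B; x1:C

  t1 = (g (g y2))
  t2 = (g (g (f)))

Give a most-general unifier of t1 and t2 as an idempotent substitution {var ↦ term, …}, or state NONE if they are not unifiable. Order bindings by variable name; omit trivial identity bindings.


{y2 ↦ (f)}


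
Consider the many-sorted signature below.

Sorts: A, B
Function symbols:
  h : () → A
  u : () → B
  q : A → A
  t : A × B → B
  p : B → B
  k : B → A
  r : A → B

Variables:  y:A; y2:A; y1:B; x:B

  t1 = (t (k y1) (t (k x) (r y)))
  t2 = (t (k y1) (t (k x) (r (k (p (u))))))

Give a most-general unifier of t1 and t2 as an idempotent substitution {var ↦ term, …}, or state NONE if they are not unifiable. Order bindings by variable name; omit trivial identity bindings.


{y ↦ (k (p (u)))}


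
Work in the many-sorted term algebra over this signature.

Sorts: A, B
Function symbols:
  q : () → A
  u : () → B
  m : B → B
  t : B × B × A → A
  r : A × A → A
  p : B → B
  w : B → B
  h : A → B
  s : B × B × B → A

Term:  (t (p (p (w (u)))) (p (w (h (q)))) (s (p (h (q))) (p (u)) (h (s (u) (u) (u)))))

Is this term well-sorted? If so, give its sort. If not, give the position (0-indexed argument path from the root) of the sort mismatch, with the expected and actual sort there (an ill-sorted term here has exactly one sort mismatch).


        (u) : B
      (w (u)) : B
    (p (w (u))) : B
  (p (p (w (u)))) : B
        (q) : A
      (h (q)) : B
    (w (h (q))) : B
  (p (w (h (q)))) : B
        (q) : A
      (h (q)) : B
    (p (h (q))) : B
      (u) : B
    (p (u)) : B
        (u) : B
        (u) : B
        (u) : B
      (s (u) (u) (u)) : A
    (h (s (u) (u) (u))) : B
  (s (p (h (q))) (p (u)) (h (s (u) (u) (u)))) : A
(t (p (p (w (u)))) (p (w (h (q)))) (s (p (h (q))) (p (u)) (h (s (u) (u) (u))))) : A

well-sorted; sort = A


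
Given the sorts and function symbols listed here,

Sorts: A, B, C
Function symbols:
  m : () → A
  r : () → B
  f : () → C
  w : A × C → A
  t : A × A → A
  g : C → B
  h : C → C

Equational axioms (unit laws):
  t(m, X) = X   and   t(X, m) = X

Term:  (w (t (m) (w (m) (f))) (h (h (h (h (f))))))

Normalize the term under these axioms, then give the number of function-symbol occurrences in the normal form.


1. (w (t (m) (w (m) (f))) (h (h (h (h (f))))))  →  (w (w (m) (f)) (h (h (h (h (f))))))
normal form: (w (w (m) (f)) (h (h (h (h (f))))))

size = 9


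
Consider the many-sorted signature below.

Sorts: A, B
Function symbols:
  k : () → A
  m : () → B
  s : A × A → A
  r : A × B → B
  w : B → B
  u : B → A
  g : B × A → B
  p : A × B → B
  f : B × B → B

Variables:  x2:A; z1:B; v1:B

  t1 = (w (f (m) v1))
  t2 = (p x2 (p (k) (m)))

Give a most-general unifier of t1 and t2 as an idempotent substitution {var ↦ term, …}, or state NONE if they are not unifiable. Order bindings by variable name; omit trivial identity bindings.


head clash or occurs-check failure — not unifiable

NONE (not unifiable)


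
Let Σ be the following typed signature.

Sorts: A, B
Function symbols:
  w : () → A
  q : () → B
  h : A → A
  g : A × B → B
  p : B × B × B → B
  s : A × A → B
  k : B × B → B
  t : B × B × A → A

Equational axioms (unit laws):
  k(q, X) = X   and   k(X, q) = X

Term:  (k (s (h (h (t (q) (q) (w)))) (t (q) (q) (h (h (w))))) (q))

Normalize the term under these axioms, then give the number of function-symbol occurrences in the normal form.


size = 13

1. (k (s (h (h (t (q) (q) (w)))) (t (q) (q) (h (h (w))))) (q))  →  (s (h (h (t (q) (q) (w)))) (t (q) (q) (h (h (w)))))
normal form: (s (h (h (t (q) (q) (w)))) (t (q) (q) (h (h (w)))))


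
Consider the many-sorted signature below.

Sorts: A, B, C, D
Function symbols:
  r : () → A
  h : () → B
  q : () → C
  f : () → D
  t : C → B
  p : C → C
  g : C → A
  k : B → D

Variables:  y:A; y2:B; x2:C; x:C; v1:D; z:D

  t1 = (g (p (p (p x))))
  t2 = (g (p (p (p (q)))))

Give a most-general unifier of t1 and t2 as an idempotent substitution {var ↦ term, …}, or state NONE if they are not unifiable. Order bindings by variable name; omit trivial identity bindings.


{x ↦ (q)}


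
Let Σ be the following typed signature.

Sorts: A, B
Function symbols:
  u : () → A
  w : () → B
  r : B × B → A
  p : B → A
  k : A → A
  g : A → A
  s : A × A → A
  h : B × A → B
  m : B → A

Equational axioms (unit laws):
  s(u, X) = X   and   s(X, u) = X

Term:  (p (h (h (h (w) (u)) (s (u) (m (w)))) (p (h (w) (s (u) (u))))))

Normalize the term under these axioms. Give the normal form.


normal form = (p (h (h (h (w) (u)) (m (w))) (p (h (w) (u)))))

1. (p (h (h (h (w) (u)) (s (u) (m (w)))) (p (h (w) (s (u) (u))))))  →  (p (h (h (h (w) (u)) (m (w))) (p (h (w) (s (u) (u))))))
2. (p (h (h (h (w) (u)) (m (w))) (p (h (w) (s (u) (u))))))  →  (p (h (h (h (w) (u)) (m (w))) (p (h (w) (u)))))


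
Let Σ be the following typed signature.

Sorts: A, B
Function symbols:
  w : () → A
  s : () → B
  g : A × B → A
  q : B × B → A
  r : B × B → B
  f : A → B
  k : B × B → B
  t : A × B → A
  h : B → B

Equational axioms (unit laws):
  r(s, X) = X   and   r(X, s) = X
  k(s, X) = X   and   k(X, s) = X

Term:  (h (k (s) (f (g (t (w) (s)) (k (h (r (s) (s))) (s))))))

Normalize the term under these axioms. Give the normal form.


1. (h (k (s) (f (g (t (w) (s)) (k (h (r (s) (s))) (s))))))  →  (h (f (g (t (w) (s)) (k (h (r (s) (s))) (s)))))
2. (h (f (g (t (w) (s)) (k (h (r (s) (s))) (s)))))  →  (h (f (g (t (w) (s)) (h (r (s) (s))))))
3. (h (f (g (t (w) (s)) (h (r (s) (s))))))  →  (h (f (g (t (w) (s)) (h (s)))))

normal form = (h (f (g (t (w) (s)) (h (s)))))


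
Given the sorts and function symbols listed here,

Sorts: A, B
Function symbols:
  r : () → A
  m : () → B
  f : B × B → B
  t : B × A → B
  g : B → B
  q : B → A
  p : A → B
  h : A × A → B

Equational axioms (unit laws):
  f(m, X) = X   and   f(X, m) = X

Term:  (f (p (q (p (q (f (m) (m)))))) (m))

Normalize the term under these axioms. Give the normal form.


1. (f (p (q (p (q (f (m) (m)))))) (m))  →  (p (q (p (q (f (m) (m))))))
2. (p (q (p (q (f (m) (m))))))  →  (p (q (p (q (m)))))

normal form = (p (q (p (q (m)))))


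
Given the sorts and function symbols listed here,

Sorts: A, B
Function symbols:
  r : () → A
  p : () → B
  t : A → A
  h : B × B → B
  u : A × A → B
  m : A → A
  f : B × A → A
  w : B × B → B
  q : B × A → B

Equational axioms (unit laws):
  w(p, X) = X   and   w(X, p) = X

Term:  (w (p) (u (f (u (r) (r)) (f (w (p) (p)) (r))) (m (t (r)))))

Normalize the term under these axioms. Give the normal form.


1. (w (p) (u (f (u (r) (r)) (f (w (p) (p)) (r))) (m (t (r)))))  →  (u (f (u (r) (r)) (f (w (p) (p)) (r))) (m (t (r))))
2. (u (f (u (r) (r)) (f (w (p) (p)) (r))) (m (t (r))))  →  (u (f (u (r) (r)) (f (p) (r))) (m (t (r))))

normal form = (u (f (u (r) (r)) (f (p) (r))) (m (t (r))))


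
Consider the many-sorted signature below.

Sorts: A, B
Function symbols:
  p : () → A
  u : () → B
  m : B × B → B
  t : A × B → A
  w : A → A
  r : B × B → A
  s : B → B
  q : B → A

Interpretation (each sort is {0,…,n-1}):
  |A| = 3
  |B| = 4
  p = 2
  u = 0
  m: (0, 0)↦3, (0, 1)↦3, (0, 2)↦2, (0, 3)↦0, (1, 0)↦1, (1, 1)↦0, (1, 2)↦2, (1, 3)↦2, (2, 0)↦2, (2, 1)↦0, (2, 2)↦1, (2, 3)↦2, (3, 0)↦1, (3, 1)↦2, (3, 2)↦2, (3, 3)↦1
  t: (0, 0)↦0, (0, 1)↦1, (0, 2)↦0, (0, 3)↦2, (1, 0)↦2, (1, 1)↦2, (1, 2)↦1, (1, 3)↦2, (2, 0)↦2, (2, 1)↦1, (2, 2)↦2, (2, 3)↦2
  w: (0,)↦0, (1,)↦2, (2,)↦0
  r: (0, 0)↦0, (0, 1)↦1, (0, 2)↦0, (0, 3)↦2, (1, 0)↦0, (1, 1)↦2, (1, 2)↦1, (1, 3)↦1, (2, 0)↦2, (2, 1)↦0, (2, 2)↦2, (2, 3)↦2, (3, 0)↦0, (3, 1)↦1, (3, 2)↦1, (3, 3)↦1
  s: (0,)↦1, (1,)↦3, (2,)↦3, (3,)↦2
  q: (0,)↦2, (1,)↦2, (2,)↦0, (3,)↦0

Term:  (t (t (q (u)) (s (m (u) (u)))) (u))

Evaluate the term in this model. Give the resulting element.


  u = 0
  (q (u)) = q(0,) = 2
  u = 0
  u = 0
  (m (u) (u)) = m(0, 0) = 3
  (s (m (u) (u))) = s(3,) = 2
  (t (q (u)) (s (m (u) (u)))) = t(2, 2) = 2
  u = 0
  (t (t (q (u)) (s (m (u) (u)))) (u)) = t(2, 0) = 2

value = 2


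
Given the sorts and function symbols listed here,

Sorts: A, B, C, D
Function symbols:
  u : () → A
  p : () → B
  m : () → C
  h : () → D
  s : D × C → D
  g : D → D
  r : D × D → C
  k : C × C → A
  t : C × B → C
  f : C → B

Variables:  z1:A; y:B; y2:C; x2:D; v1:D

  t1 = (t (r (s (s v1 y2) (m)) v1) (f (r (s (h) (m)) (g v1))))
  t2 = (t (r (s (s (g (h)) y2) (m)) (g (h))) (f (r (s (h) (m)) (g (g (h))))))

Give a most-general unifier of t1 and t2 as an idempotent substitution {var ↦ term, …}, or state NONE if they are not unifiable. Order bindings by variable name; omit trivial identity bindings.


{v1 ↦ (g (h))}


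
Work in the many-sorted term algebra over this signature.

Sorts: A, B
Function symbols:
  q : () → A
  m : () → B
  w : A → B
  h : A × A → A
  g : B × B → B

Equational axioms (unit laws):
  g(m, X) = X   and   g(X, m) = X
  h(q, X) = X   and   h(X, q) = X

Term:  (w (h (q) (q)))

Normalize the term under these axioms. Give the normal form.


normal form = (w (q))

1. (w (h (q) (q)))  →  (w (q))


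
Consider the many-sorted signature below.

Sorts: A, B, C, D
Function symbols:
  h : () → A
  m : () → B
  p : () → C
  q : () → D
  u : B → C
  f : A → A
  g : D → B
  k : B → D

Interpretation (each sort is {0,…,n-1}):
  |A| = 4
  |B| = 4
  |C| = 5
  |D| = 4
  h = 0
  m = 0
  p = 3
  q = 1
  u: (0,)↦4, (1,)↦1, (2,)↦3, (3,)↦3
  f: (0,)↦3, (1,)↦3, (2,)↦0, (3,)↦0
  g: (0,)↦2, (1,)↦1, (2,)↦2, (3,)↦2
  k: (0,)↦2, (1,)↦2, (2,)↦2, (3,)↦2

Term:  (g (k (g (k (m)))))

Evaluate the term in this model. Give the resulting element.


value = 2

  m = 0
  (k (m)) = k(0,) = 2
  (g (k (m))) = g(2,) = 2
  (k (g (k (m)))) = k(2,) = 2
  (g (k (g (k (m))))) = g(2,) = 2


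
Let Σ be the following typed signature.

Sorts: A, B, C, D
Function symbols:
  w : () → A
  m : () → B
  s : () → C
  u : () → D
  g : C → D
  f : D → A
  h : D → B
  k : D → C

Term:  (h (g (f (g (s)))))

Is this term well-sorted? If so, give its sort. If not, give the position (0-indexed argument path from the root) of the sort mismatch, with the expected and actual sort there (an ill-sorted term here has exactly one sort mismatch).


        (s) : C
      (g (s)) : D
    (f (g (s))) : A
  (g (f (g (s)))) : ✗ arg 0 at [0, 0] has sort A, expected C

ill-sorted at position [0, 0]: expected C, got A


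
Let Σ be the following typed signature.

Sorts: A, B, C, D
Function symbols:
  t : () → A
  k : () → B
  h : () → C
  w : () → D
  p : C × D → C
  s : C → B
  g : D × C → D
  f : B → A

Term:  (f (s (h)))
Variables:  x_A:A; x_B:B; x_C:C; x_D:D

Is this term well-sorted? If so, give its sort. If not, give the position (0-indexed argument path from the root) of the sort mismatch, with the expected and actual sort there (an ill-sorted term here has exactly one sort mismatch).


    (h) : C
  (s (h)) : B
(f (s (h))) : A

well-sorted; sort = A


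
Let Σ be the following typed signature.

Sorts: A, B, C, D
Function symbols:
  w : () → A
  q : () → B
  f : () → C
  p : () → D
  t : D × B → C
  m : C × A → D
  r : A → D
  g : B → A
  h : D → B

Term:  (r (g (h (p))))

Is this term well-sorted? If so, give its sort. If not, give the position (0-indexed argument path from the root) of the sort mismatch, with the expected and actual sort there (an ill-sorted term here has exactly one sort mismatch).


      (p) : D
    (h (p)) : B
  (g (h (p))) : A
(r (g (h (p)))) : D

well-sorted; sort = D


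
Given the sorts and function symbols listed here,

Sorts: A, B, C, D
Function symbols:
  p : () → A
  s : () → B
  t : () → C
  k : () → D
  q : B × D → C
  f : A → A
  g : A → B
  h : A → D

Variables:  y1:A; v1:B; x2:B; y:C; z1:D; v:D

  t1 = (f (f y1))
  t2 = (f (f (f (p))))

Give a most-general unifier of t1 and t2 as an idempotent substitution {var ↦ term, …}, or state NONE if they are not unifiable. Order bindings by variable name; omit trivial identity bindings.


{y1 ↦ (f (p))}


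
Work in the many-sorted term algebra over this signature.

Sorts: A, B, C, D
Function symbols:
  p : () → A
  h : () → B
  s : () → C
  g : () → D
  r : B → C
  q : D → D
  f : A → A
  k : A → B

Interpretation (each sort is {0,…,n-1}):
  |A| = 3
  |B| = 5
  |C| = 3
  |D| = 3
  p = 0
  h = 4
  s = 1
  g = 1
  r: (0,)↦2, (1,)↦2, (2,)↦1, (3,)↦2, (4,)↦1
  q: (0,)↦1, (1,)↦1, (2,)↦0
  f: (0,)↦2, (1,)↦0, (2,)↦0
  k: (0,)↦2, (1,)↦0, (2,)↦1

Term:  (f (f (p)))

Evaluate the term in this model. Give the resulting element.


value = 0

  p = 0
  (f (p)) = f(0,) = 2
  (f (f (p))) = f(2,) = 0


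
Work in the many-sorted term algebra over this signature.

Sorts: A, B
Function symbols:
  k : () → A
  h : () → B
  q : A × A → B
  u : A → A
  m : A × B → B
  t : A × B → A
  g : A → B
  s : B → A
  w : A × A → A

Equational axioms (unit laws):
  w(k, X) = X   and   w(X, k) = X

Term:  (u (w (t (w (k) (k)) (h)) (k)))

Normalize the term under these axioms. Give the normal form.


1. (u (w (t (w (k) (k)) (h)) (k)))  →  (u (t (w (k) (k)) (h)))
2. (u (t (w (k) (k)) (h)))  →  (u (t (k) (h)))

normal form = (u (t (k) (h)))


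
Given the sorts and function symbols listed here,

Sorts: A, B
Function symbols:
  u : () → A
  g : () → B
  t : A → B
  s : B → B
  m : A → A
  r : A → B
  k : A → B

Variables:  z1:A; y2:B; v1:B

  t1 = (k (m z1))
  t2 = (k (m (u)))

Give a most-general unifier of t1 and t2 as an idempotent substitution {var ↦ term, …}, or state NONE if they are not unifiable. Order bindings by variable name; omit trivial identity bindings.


{z1 ↦ (u)}


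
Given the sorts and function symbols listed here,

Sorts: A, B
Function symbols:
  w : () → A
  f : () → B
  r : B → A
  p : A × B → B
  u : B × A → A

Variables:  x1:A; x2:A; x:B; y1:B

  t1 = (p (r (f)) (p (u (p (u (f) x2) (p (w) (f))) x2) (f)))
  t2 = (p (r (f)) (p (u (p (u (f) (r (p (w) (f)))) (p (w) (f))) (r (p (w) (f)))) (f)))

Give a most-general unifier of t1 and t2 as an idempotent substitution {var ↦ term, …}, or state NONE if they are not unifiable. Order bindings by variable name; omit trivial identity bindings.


{x2 ↦ (r (p (w) (f)))}


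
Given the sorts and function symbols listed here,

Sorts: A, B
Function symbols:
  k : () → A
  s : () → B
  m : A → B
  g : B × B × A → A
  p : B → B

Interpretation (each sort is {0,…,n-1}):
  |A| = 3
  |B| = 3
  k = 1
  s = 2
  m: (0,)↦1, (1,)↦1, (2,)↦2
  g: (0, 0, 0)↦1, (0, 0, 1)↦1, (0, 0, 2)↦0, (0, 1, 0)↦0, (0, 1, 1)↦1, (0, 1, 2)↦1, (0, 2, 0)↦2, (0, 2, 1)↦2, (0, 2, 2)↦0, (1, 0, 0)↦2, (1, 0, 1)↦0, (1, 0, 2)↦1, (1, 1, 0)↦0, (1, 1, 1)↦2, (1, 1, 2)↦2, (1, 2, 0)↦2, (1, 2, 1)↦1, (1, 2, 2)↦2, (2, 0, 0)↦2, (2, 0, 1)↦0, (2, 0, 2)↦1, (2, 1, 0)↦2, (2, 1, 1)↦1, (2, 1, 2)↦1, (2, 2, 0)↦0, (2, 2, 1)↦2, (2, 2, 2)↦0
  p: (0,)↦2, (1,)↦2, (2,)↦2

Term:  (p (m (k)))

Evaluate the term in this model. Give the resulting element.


  k = 1
  (m (k)) = m(1,) = 1
  (p (m (k))) = p(1,) = 2

value = 2


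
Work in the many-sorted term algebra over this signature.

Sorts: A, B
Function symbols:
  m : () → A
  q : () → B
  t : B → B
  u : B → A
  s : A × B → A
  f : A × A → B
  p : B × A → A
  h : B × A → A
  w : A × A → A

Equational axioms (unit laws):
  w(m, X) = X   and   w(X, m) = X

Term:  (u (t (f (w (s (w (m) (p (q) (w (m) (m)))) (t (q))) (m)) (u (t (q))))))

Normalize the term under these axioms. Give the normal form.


normal form = (u (t (f (s (p (q) (m)) (t (q))) (u (t (q))))))

1. (u (t (f (w (s (w (m) (p (q) (w (m) (m)))) (t (q))) (m)) (u (t (q))))))  →  (u (t (f (s (w (m) (p (q) (w (m) (m)))) (t (q))) (u (t (q))))))
2. (u (t (f (s (w (m) (p (q) (w (m) (m)))) (t (q))) (u (t (q))))))  →  (u (t (f (s (p (q) (w (m) (m))) (t (q))) (u (t (q))))))
3. (u (t (f (s (p (q) (w (m) (m))) (t (q))) (u (t (q))))))  →  (u (t (f (s (p (q) (m)) (t (q))) (u (t (q))))))


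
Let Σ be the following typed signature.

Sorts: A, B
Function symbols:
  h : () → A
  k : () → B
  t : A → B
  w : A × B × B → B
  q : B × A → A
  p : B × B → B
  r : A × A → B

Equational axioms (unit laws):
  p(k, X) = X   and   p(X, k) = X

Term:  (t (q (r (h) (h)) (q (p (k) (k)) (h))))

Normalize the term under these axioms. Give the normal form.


normal form = (t (q (r (h) (h)) (q (k) (h))))

1. (t (q (r (h) (h)) (q (p (k) (k)) (h))))  →  (t (q (r (h) (h)) (q (k) (h))))


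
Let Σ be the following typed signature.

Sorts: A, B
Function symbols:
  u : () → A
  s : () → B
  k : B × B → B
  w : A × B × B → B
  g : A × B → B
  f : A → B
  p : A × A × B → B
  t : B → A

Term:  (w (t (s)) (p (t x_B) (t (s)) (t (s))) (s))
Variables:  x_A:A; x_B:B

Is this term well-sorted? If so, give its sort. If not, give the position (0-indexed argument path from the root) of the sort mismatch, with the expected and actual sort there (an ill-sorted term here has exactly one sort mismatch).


ill-sorted at position [1, 2]: expected B, got A

    (s) : B
  (t (s)) : A
      x_B : B
    (t x_B) : A
      (s) : B
    (t (s)) : A
      (s) : B
    (t (s)) : A
  (p (t x_B) (t (s)) (t (s))) : ✗ arg 2 at [1, 2] has sort A, expected B
  (s) : B


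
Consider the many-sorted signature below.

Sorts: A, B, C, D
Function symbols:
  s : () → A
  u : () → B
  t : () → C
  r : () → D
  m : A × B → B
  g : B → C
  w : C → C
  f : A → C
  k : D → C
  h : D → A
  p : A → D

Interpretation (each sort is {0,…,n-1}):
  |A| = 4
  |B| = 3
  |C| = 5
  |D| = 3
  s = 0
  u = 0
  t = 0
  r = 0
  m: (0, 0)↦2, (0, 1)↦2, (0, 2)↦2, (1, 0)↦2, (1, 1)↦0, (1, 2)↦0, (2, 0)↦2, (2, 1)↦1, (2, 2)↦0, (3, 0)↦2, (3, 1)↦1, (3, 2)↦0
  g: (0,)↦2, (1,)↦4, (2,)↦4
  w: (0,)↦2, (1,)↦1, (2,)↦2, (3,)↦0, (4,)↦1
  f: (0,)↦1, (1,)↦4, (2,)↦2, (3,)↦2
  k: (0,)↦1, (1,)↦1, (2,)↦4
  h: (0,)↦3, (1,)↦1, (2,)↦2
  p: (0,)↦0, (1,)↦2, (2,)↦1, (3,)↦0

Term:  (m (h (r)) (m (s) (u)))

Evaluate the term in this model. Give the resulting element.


  r = 0
  (h (r)) = h(0,) = 3
  s = 0
  u = 0
  (m (s) (u)) = m(0, 0) = 2
  (m (h (r)) (m (s) (u))) = m(3, 2) = 0

value = 0


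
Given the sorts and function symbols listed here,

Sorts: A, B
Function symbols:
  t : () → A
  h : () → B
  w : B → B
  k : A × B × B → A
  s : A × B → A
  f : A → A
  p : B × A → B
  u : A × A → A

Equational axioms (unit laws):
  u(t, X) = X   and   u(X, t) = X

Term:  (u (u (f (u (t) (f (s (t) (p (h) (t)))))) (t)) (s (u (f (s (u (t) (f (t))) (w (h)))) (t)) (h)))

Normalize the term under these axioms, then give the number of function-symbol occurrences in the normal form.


1. (u (u (f (u (t) (f (s (t) (p (h) (t)))))) (t)) (s (u (f (s (u (t) (f (t))) (w (h)))) (t)) (h)))  →  (u (f (u (t) (f (s (t) (p (h) (t)))))) (s (u (f (s (u (t) (f (t))) (w (h)))) (t)) (h)))
2. (u (f (u (t) (f (s (t) (p (h) (t)))))) (s (u (f (s (u (t) (f (t))) (w (h)))) (t)) (h)))  →  (u (f (f (s (t) (p (h) (t))))) (s (u (f (s (u (t) (f (t))) (w (h)))) (t)) (h)))
3. (u (f (f (s (t) (p (h) (t))))) (s (u (f (s (u (t) (f (t))) (w (h)))) (t)) (h)))  →  (u (f (f (s (t) (p (h) (t))))) (s (f (s (u (t) (f (t))) (w (h)))) (h)))
4. (u (f (f (s (t) (p (h) (t))))) (s (f (s (u (t) (f (t))) (w (h)))) (h)))  →  (u (f (f (s (t) (p (h) (t))))) (s (f (s (f (t)) (w (h)))) (h)))
normal form: (u (f (f (s (t) (p (h) (t))))) (s (f (s (f (t)) (w (h)))) (h)))

size = 16


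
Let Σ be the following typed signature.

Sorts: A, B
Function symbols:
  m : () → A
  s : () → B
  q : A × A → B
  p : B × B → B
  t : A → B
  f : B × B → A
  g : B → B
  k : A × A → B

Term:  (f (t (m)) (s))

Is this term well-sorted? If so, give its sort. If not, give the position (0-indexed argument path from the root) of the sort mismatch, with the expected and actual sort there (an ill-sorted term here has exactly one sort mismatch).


    (m) : A
  (t (m)) : B
  (s) : B
(f (t (m)) (s)) : A

well-sorted; sort = A


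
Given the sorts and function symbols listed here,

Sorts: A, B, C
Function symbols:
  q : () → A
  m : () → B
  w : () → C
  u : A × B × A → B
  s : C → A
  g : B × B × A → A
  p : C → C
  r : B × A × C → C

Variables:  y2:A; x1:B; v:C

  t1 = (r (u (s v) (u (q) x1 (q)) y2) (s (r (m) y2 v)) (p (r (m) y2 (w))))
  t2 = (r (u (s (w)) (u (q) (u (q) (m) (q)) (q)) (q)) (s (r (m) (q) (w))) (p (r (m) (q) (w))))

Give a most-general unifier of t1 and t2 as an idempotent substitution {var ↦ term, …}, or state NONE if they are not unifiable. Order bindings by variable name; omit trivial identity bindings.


{v ↦ (w), x1 ↦ (u (q) (m) (q)), y2 ↦ (q)}


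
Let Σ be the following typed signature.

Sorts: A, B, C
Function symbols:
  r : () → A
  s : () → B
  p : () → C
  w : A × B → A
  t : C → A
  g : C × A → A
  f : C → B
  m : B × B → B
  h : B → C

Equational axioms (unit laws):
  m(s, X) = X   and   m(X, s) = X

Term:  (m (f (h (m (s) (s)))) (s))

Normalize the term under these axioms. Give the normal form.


normal form = (f (h (s)))

1. (m (f (h (m (s) (s)))) (s))  →  (f (h (m (s) (s))))
2. (f (h (m (s) (s))))  →  (f (h (s)))


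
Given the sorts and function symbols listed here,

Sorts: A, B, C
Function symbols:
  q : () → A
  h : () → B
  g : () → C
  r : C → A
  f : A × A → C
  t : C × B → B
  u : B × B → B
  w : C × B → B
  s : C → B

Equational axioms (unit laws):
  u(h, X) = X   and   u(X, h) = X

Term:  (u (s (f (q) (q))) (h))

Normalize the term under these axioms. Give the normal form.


1. (u (s (f (q) (q))) (h))  →  (s (f (q) (q)))

normal form = (s (f (q) (q)))


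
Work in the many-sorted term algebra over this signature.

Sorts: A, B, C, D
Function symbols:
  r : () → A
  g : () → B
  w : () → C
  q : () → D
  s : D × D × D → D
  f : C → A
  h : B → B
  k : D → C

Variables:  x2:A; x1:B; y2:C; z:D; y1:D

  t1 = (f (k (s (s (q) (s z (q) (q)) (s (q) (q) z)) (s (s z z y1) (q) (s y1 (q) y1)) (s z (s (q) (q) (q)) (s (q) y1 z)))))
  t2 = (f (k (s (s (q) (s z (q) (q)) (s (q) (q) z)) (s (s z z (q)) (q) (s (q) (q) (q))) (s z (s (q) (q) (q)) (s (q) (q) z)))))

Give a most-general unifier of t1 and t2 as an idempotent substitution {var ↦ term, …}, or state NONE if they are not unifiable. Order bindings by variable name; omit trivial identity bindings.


{y1 ↦ (q)}


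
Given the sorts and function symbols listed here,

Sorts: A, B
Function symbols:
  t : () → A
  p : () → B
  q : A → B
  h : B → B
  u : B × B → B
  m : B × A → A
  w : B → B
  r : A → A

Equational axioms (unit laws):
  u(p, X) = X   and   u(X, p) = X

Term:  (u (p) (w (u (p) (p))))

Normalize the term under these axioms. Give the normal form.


normal form = (w (p))

1. (u (p) (w (u (p) (p))))  →  (w (u (p) (p)))
2. (w (u (p) (p)))  →  (w (p))


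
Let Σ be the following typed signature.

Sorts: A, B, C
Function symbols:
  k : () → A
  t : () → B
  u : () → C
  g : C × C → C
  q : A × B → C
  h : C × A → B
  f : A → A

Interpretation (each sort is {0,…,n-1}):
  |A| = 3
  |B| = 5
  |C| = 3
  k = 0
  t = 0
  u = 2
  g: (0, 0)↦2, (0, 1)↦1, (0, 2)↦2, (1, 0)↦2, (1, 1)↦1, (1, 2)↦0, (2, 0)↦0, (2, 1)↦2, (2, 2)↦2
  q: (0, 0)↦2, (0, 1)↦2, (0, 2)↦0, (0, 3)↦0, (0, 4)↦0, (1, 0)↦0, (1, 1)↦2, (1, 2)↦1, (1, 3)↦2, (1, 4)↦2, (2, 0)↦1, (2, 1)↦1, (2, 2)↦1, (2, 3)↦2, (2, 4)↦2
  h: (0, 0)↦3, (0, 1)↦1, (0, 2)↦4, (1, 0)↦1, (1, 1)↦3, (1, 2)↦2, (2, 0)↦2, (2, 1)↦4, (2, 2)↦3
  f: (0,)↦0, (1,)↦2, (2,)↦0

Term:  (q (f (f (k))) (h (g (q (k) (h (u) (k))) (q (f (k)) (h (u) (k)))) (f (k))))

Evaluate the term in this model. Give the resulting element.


  k = 0
  (f (k)) = f(0,) = 0
  (f (f (k))) = f(0,) = 0
  k = 0
  u = 2
  k = 0
  (h (u) (k)) = h(2, 0) = 2
  (q (k) (h (u) (k))) = q(0, 2) = 0
  k = 0
  (f (k)) = f(0,) = 0
  u = 2
  k = 0
  (h (u) (k)) = h(2, 0) = 2
  (q (f (k)) (h (u) (k))) = q(0, 2) = 0
  (g (q (k) (h (u) (k))) (q (f (k)) (h (u) (k)))) = g(0, 0) = 2
  k = 0
  (f (k)) = f(0,) = 0
  (h (g (q (k) (h (u) (k))) (q (f (k)) (h (u) (k)))) (f (k))) = h(2, 0) = 2
  (q (f (f (k))) (h (g (q (k) (h (u) (k))) (q (f (k)) (h (u) (k)))) (f (k)))) = q(0, 2) = 0

value = 0


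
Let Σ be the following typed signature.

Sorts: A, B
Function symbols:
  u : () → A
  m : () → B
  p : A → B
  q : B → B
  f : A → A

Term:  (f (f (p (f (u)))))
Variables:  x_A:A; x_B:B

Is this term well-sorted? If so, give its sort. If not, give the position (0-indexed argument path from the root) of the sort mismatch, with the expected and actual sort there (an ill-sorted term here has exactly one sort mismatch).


ill-sorted at position [0, 0]: expected A, got B

        (u) : A
      (f (u)) : A
    (p (f (u))) : B
  (f (p (f (u)))) : ✗ arg 0 at [0, 0] has sort B, expected A


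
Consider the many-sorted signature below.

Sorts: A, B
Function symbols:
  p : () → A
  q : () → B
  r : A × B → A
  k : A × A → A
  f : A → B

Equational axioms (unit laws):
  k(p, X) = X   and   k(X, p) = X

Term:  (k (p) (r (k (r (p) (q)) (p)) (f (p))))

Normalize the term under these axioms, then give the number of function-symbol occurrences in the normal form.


size = 6

1. (k (p) (r (k (r (p) (q)) (p)) (f (p))))  →  (r (k (r (p) (q)) (p)) (f (p)))
2. (r (k (r (p) (q)) (p)) (f (p)))  →  (r (r (p) (q)) (f (p)))
normal form: (r (r (p) (q)) (f (p)))


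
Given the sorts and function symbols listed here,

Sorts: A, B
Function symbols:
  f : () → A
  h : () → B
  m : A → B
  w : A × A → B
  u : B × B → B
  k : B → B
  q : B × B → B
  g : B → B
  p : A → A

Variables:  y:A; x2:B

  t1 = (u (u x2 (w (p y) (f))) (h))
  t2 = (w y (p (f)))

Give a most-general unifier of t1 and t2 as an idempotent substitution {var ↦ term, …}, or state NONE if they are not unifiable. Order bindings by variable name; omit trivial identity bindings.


head clash or occurs-check failure — not unifiable

NONE (not unifiable)


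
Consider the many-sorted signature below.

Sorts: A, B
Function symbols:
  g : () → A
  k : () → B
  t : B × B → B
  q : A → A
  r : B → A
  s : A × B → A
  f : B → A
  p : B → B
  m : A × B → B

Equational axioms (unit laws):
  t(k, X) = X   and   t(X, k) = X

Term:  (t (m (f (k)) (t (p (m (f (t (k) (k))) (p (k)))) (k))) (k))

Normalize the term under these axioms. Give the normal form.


normal form = (m (f (k)) (p (m (f (k)) (p (k)))))

1. (t (m (f (k)) (t (p (m (f (t (k) (k))) (p (k)))) (k))) (k))  →  (m (f (k)) (t (p (m (f (t (k) (k))) (p (k)))) (k)))
2. (m (f (k)) (t (p (m (f (t (k) (k))) (p (k)))) (k)))  →  (m (f (k)) (p (m (f (t (k) (k))) (p (k)))))
3. (m (f (k)) (p (m (f (t (k) (k))) (p (k)))))  →  (m (f (k)) (p (m (f (k)) (p (k)))))


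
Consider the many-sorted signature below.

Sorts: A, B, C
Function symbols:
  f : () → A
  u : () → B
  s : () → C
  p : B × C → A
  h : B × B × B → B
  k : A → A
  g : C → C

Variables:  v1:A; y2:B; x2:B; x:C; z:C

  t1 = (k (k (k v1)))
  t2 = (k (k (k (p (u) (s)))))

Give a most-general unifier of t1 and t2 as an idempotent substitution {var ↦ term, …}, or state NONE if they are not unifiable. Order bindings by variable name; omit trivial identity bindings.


{v1 ↦ (p (u) (s))}


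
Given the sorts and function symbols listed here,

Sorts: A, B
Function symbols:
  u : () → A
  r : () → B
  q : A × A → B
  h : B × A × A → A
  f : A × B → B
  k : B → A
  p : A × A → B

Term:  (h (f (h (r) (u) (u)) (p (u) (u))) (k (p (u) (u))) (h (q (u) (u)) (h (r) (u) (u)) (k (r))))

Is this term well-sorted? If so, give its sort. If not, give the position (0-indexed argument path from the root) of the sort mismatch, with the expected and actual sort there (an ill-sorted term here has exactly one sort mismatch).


well-sorted; sort = A

      (r) : B
      (u) : A
      (u) : A
    (h (r) (u) (u)) : A
      (u) : A
      (u) : A
    (p (u) (u)) : B
  (f (h (r) (u) (u)) (p (u) (u))) : B
      (u) : A
      (u) : A
    (p (u) (u)) : B
  (k (p (u) (u))) : A
      (u) : A
      (u) : A
    (q (u) (u)) : B
      (r) : B
      (u) : A
      (u) : A
    (h (r) (u) (u)) : A
      (r) : B
    (k (r)) : A
  (h (q (u) (u)) (h (r) (u) (u)) (k (r))) : A
(h (f (h (r) (u) (u)) (p (u) (u))) (k (p (u) (u))) (h (q (u) (u)) (h (r) (u) (u)) (k (r)))) : A


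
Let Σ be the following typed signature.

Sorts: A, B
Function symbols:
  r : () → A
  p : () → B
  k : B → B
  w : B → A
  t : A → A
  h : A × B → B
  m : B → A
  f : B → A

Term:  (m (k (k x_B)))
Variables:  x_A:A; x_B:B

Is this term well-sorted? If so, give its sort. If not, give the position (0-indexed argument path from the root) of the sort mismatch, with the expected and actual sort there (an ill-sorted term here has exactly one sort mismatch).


      x_B : B
    (k x_B) : B
  (k (k x_B)) : B
(m (k (k x_B))) : A

well-sorted; sort = A


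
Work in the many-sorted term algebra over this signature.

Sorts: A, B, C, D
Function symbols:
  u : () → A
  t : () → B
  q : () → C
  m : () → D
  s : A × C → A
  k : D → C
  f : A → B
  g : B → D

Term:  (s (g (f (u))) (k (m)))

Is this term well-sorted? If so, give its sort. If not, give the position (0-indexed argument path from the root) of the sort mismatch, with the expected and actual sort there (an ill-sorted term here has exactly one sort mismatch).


      (u) : A
    (f (u)) : B
  (g (f (u))) : D
    (m) : D
  (k (m)) : C
(s (g (f (u))) (k (m))) : ✗ arg 0 at [0] has sort D, expected A

ill-sorted at position [0]: expected A, got D


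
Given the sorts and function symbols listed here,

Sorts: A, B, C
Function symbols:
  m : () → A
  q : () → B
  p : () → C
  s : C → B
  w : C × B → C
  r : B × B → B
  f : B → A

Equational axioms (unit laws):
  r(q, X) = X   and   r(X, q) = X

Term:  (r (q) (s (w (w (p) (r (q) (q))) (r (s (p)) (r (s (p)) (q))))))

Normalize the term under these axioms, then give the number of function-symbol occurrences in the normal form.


1. (r (q) (s (w (w (p) (r (q) (q))) (r (s (p)) (r (s (p)) (q))))))  →  (s (w (w (p) (r (q) (q))) (r (s (p)) (r (s (p)) (q)))))
2. (s (w (w (p) (r (q) (q))) (r (s (p)) (r (s (p)) (q)))))  →  (s (w (w (p) (q)) (r (s (p)) (r (s (p)) (q)))))
3. (s (w (w (p) (q)) (r (s (p)) (r (s (p)) (q)))))  →  (s (w (w (p) (q)) (r (s (p)) (s (p)))))
normal form: (s (w (w (p) (q)) (r (s (p)) (s (p)))))

size = 10


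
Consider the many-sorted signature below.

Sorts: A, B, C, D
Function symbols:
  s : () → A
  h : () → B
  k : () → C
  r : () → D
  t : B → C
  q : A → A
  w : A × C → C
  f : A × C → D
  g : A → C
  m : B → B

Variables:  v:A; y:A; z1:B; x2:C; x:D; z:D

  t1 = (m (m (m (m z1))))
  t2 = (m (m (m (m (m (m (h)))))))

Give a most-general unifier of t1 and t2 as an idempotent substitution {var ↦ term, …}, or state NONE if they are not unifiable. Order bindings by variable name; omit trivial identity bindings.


{z1 ↦ (m (m (h)))}


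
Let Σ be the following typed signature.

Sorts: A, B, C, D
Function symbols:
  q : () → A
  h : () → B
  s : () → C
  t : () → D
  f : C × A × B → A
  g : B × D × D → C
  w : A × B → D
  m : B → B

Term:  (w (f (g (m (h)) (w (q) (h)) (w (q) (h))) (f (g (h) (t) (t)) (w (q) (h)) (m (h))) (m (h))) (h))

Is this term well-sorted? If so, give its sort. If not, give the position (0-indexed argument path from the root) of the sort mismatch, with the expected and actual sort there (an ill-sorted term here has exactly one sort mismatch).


ill-sorted at position [0, 1, 1]: expected A, got D

        (h) : B
      (m (h)) : B
        (q) : A
        (h) : B
      (w (q) (h)) : D
        (q) : A
        (h) : B
      (w (q) (h)) : D
    (g (m (h)) (w (q) (h)) (w (q) (h))) : C
        (h) : B
        (t) : D
        (t) : D
      (g (h) (t) (t)) : C
        (q) : A
        (h) : B
      (w (q) (h)) : D
        (h) : B
      (m (h)) : B
    (f (g (h) (t) (t)) (w (q) (h)) (m (h))) : ✗ arg 1 at [0, 1, 1] has sort D, expected A
      (h) : B
    (m (h)) : B
  (h) : B


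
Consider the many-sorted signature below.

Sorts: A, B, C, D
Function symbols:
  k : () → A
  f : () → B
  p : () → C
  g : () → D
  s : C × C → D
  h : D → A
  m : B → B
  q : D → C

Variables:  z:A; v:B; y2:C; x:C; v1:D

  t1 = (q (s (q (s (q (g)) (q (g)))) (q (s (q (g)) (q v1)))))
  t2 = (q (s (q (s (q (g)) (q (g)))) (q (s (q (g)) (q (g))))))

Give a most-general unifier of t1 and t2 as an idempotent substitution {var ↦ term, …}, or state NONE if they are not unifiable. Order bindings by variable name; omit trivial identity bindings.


{v1 ↦ (g)}


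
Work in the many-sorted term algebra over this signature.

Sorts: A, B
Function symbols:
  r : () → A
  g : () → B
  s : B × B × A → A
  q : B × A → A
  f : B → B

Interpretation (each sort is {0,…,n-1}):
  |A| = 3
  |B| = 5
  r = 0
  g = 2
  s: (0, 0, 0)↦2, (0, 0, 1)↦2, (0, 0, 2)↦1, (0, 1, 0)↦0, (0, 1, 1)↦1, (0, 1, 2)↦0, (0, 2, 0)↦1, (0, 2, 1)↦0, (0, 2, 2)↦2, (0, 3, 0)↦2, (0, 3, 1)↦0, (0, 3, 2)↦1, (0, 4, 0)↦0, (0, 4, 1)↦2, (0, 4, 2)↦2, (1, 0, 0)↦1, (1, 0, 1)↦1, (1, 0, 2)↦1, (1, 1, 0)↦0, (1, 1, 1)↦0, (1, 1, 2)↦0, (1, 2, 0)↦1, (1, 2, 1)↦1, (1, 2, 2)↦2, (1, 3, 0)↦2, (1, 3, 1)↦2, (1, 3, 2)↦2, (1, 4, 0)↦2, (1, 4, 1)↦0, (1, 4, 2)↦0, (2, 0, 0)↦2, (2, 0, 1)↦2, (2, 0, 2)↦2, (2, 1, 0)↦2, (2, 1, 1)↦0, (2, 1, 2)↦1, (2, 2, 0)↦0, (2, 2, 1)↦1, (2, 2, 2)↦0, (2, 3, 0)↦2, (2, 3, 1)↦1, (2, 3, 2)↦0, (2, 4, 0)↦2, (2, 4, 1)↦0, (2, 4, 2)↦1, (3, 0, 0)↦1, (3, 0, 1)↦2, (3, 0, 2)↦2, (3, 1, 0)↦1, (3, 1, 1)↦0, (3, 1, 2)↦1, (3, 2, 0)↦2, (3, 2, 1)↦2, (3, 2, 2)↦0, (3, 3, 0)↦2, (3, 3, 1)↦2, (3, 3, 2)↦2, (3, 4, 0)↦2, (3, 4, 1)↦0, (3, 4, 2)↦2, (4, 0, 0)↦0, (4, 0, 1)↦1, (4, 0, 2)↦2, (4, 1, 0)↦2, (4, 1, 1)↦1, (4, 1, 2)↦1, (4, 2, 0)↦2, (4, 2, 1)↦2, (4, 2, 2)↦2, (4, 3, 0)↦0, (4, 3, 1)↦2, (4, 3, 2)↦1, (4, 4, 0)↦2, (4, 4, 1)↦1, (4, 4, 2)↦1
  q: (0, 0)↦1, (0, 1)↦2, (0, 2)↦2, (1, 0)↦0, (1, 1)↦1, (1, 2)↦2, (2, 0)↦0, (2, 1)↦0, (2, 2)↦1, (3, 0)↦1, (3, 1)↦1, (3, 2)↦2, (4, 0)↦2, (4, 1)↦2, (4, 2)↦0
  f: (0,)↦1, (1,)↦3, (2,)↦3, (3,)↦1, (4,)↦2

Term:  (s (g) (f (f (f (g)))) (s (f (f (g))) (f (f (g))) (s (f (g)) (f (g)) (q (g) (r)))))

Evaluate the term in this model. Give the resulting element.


  g = 2
  g = 2
  (f (g)) = f(2,) = 3
  (f (f (g))) = f(3,) = 1
  (f (f (f (g)))) = f(1,) = 3
  g = 2
  (f (g)) = f(2,) = 3
  (f (f (g))) = f(3,) = 1
  g = 2
  (f (g)) = f(2,) = 3
  (f (f (g))) = f(3,) = 1
  g = 2
  (f (g)) = f(2,) = 3
  g = 2
  (f (g)) = f(2,) = 3
  g = 2
  r = 0
  (q (g) (r)) = q(2, 0) = 0
  (s (f (g)) (f (g)) (q (g) (r))) = s(3, 3, 0) = 2
  (s (f (f (g))) (f (f (g))) (s (f (g)) (f (g)) (q (g) (r)))) = s(1, 1, 2) = 0
  (s (g) (f (f (f (g)))) (s (f (f (g))) (f (f (g))) (s (f (g)) (f (g)) (q (g) (r))))) = s(2, 3, 0) = 2

value = 2


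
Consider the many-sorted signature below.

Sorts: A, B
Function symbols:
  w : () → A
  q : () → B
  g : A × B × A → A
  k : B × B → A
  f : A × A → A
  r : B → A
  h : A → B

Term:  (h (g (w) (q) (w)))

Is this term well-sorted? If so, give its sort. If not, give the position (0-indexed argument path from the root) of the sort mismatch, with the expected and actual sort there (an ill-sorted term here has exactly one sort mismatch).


    (w) : A
    (q) : B
    (w) : A
  (g (w) (q) (w)) : A
(h (g (w) (q) (w))) : B

well-sorted; sort = B


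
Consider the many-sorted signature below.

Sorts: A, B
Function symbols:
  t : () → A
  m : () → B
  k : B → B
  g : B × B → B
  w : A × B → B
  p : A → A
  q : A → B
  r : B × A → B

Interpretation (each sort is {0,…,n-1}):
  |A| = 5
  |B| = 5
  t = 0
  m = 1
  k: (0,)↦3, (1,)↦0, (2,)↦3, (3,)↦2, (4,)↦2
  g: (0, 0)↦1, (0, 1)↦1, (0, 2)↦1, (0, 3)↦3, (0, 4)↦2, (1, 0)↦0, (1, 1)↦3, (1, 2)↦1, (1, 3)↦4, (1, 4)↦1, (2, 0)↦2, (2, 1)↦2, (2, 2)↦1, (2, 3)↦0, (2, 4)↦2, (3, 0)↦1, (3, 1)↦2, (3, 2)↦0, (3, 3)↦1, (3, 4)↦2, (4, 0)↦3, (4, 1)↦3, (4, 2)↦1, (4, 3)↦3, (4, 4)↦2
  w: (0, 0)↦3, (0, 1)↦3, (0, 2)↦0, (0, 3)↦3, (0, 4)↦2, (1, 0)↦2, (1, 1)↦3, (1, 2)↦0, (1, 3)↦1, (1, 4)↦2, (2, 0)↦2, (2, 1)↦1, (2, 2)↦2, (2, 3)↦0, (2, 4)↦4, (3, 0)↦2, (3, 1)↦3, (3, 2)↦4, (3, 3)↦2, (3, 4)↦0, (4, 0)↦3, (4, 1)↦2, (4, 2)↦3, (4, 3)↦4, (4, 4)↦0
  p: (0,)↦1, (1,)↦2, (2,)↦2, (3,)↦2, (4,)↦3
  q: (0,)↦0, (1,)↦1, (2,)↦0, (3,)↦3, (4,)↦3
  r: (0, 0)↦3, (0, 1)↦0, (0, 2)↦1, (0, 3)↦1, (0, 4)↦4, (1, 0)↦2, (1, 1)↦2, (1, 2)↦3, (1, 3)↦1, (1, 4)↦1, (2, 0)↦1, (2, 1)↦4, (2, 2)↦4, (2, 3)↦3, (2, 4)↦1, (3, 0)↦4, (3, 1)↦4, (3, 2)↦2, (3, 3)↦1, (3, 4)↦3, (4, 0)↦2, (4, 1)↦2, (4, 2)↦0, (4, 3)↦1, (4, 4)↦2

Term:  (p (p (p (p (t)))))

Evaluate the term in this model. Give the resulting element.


value = 2

  t = 0
  (p (t)) = p(0,) = 1
  (p (p (t))) = p(1,) = 2
  (p (p (p (t)))) = p(2,) = 2
  (p (p (p (p (t))))) = p(2,) = 2
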